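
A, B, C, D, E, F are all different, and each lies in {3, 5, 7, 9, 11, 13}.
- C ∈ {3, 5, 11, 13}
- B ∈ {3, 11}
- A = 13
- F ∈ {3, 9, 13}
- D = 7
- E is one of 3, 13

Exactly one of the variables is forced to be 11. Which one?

A must be 13 (only option left). Strike 13 from C, E, F.
D's domain is down to {7}, so D = 7.
E must be 3 (only option left). Remove 3 from B, C, F.
So 11 goes to B.

B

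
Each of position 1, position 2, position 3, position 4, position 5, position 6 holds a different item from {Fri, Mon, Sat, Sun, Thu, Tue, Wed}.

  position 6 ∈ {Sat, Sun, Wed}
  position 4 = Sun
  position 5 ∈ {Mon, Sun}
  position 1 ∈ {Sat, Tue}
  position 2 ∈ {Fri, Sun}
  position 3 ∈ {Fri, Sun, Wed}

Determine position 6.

position 4's domain is down to {Sun}, so position 4 = Sun. So position 2, position 3, position 5, position 6 can't be Sun.
position 5 must be Mon (only option left).
position 2's domain is down to {Fri}, so position 2 = Fri. Eliminate Fri elsewhere: position 3.
position 3 must be Wed (only option left). Eliminate Wed elsewhere: position 6.
So position 6 = Sat.

Sat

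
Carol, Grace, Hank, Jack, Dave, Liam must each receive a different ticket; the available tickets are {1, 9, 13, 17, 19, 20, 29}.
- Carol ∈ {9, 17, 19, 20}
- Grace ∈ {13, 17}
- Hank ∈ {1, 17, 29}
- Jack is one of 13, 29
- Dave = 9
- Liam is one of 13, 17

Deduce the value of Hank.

Dave must be 9 (only option left). Remove 9 from Carol.
Grace and Liam between them cover only {13, 17} — a naked pair. Remove those values from Carol, Hank, Jack.
Jack has just one choice, so Jack = 29. Eliminate 29 elsewhere: Hank.
So Hank = 1.

1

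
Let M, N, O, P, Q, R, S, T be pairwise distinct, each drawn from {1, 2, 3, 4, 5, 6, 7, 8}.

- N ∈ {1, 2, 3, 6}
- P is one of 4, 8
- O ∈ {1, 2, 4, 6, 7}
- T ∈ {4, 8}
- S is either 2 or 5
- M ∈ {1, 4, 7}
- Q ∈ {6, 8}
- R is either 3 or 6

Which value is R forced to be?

Among the 8 variables, 5 fits only S (and all 8 values in {1, 2, 3, 4, 5, 6, 7, 8} must be used), so S = 5.
P and T between them cover only {4, 8} — a naked pair. Remove those values from M, O, Q.
Q's domain is down to {6}, so Q = 6. Eliminate 6 elsewhere: N, O, R.
So R = 3.

3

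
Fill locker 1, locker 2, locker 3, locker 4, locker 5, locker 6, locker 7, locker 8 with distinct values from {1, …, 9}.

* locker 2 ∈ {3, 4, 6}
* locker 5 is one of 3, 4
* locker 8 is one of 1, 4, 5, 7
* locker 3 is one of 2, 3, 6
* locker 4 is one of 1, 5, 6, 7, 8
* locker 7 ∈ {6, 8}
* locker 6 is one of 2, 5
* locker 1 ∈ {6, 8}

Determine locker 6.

5

locker 1 and locker 7 share exactly the 2 values {6, 8}; by pigeonhole those values go to them, so strike 6, 8 from locker 2, locker 3, locker 4.
locker 2 and locker 5 between them cover only {3, 4} — a naked pair. Remove those values from locker 3, locker 8.
locker 3 has just one choice, so locker 3 = 2. Strike 2 from locker 6.
So locker 6 = 5.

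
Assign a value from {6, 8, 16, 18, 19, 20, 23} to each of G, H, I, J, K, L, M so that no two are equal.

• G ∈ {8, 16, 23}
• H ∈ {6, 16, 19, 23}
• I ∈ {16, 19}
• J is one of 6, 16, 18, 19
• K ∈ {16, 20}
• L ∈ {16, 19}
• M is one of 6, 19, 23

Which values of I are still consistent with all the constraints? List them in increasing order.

16, 19

The 7 variables draw from only 7 values {6, 8, 16, 18, 19, 20, 23}, so each is used; only G can be 8, hence G = 8.
The 6 still-open variables draw from only 6 values {6, 16, 18, 19, 20, 23}, so each is used; only J can be 18, hence J = 18.
Among the 5 still-open variables, 20 fits only K (and all 5 values in {6, 16, 19, 20, 23} must be used), so K = 20.
I and L between them cover only {16, 19} — a naked pair. Remove those values from H, M.
No further eliminations apply; I can still be any of 16, 19.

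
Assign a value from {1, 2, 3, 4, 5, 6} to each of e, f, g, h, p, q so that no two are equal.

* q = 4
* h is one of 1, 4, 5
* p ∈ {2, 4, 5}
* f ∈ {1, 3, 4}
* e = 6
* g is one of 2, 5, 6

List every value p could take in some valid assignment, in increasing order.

2, 5

e must be 6 (only option left). So g can't be 6.
q must be 4 (only option left). Eliminate 4 elsewhere: f, h, p.
Among the 4 still-open variables, 3 fits only f (and all 4 values in {1, 2, 3, 5} must be used), so f = 3.
Among the 3 still-open variables, 1 fits only h (and all 3 values in {1, 2, 5} must be used), so h = 1.
No further eliminations apply; p can still be any of 2, 5.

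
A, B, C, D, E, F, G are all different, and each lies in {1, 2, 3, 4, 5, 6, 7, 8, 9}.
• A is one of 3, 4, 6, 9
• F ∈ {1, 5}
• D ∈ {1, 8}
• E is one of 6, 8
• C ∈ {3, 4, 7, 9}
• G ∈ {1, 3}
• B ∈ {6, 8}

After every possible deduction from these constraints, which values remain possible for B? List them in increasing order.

6, 8

B and E share exactly the 2 values {6, 8}; by pigeonhole those values go to them, so strike 6, 8 from A, D.
That leaves D = 1. Eliminate 1 elsewhere: F, G.
F has just one choice, so F = 5.
G's domain is down to {3}, so G = 3. Eliminate 3 elsewhere: A, C.
No further eliminations apply; B can still be any of 6, 8.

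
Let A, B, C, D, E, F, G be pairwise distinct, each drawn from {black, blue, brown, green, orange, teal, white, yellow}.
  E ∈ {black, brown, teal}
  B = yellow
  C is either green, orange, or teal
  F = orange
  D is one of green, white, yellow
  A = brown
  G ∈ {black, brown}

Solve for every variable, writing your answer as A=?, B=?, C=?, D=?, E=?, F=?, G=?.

A=brown, B=yellow, C=green, D=white, E=teal, F=orange, G=black

A has just one choice, so A = brown. Strike brown from E, G.
B has just one choice, so B = yellow. So D can't be yellow.
F's domain is down to {orange}, so F = orange. So C can't be orange.
G has just one choice, so G = black. So E can't be black.
E's domain is down to {teal}, so E = teal. So C can't be teal.
C must be green (only option left). Eliminate green elsewhere: D.
D's domain is down to {white}, so D = white.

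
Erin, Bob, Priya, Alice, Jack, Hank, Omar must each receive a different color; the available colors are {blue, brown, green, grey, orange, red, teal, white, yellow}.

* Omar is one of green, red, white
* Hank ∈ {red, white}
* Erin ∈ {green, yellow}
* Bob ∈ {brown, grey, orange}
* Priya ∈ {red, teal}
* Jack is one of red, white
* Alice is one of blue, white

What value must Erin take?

The 2 variables Jack and Hank are confined to {red, white}, which locks those values in; drop them from Priya, Alice, Omar.
That leaves Priya = teal.
Alice has just one choice, so Alice = blue.
That leaves Omar = green. Remove green from Erin.
So Erin = yellow.

yellow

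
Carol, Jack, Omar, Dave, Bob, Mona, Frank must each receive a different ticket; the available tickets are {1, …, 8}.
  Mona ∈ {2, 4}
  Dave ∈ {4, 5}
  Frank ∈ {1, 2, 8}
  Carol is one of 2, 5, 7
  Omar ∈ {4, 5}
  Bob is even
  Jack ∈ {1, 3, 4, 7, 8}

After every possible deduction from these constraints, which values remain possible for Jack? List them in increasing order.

Omar and Dave share exactly the 2 values {4, 5}; by pigeonhole those values go to them, so strike 4, 5 from Carol, Jack, Bob, Mona.
Mona must be 2 (only option left). So Carol, Bob, Frank can't be 2.
That leaves Carol = 7. Eliminate 7 elsewhere: Jack.
No further eliminations apply; Jack can still be any of 1, 3, 8.

1, 3, 8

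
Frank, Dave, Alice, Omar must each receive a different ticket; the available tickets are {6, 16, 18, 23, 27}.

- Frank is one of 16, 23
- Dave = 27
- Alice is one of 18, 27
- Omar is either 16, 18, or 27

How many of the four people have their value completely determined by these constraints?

4

Dave's domain is down to {27}, so Dave = 27. Eliminate 27 elsewhere: Alice, Omar.
Alice's domain is down to {18}, so Alice = 18. Remove 18 from Omar.
That leaves Omar = 16. So Frank can't be 16.
Frank's domain is down to {23}, so Frank = 23.
Every person is fixed: Frank=23, Dave=27, Alice=18, Omar=16. That makes 4.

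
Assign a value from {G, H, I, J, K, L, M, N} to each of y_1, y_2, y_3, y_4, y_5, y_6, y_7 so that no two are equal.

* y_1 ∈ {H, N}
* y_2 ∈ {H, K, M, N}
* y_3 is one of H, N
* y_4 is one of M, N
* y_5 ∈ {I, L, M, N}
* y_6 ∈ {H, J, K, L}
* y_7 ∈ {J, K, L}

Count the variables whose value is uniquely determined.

3

Among the 7 variables, I fits only y_5 (and all 7 values in {H, I, J, K, L, M, N} must be used), so y_5 = I.
y_1 and y_3 share exactly the 2 values {H, N}; by pigeonhole those values go to them, so strike H, N from y_2, y_4, y_6.
y_4's domain is down to {M}, so y_4 = M. So y_2 can't be M.
y_2's domain is down to {K}, so y_2 = K. Strike K from y_6, y_7.
Determined: y_2=K, y_4=M, y_5=I. The other variables each still have more than one consistent value. That makes 3.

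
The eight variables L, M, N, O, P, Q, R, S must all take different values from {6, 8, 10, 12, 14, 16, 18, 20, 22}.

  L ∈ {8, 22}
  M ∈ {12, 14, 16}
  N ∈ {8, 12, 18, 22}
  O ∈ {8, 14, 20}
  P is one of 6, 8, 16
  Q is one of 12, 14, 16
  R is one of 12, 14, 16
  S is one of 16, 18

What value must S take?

Among the 8 variables, 6 fits only P (and all 8 values in {6, 8, 12, 14, 16, 18, 20, 22} must be used), so P = 6.
The 7 still-open variables together cover exactly {8, 12, 14, 16, 18, 20, 22} — 7 values for 7 variables — and 20 appears only in O's list, so O = 20.
The 3 variables M, Q, R are confined to {12, 14, 16}, which locks those values in; drop them from N, S.
So S = 18.

18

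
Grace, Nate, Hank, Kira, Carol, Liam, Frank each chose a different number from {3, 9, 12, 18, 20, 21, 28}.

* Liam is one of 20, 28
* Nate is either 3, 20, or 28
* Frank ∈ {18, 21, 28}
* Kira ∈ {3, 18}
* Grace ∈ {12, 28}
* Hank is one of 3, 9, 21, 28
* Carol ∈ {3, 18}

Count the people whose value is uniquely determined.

3

The 7 variables draw from only 7 values {3, 9, 12, 18, 20, 21, 28}, so each is used; only Hank can be 9, hence Hank = 9.
The 6 still-open variables draw from only 6 values {3, 12, 18, 20, 21, 28}, so each is used; only Grace can be 12, hence Grace = 12.
The 5 still-open variables draw from only 5 values {3, 18, 20, 21, 28}, so each is used; only Frank can be 21, hence Frank = 21.
Kira and Carol share exactly the 2 values {3, 18}; by pigeonhole those values go to them, so strike 3, 18 from Nate.
Determined: Grace=12, Hank=9, Frank=21. The other people each still have more than one consistent value. That makes 3.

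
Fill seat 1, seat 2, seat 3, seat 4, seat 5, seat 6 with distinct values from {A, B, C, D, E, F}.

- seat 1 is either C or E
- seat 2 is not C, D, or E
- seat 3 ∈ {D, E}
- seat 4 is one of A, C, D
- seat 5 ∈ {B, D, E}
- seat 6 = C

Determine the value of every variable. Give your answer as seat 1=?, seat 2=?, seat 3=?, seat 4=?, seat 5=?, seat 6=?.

seat 1=E, seat 2=F, seat 3=D, seat 4=A, seat 5=B, seat 6=C

seat 6 must be C (only option left). Strike C from seat 1, seat 4.
That leaves seat 1 = E. Remove E from seat 3, seat 5.
seat 3 has just one choice, so seat 3 = D. Eliminate D elsewhere: seat 4, seat 5.
seat 4 must be A (only option left). Remove A from seat 2.
seat 5's domain is down to {B}, so seat 5 = B. Eliminate B elsewhere: seat 2.
That leaves seat 2 = F.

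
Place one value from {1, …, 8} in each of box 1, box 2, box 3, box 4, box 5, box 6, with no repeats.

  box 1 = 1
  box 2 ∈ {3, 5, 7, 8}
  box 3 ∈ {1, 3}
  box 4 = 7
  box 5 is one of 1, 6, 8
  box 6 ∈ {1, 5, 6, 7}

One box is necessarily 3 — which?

box 3

box 1 must be 1 (only option left). Strike 1 from box 3, box 5, box 6.
So 3 goes to box 3.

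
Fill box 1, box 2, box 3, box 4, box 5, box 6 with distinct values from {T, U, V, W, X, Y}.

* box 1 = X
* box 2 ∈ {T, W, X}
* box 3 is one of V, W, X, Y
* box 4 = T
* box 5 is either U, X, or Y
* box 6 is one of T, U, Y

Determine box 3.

V

box 1 must be X (only option left). Remove X from box 2, box 3, box 5.
That leaves box 4 = T. So box 2, box 6 can't be T.
box 2's domain is down to {W}, so box 2 = W. So box 3 can't be W.
Among the 3 still-open variables, V fits only box 3 (and all 3 values in {U, V, Y} must be used), so box 3 = V.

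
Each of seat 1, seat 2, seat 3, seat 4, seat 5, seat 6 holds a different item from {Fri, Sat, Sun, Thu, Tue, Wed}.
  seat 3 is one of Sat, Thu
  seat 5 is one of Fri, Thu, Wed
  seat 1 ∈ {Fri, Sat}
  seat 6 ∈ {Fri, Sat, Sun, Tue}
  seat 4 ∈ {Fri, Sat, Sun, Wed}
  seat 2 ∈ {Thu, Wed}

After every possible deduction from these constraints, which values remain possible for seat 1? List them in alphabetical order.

The 6 variables together cover exactly {Fri, Sat, Sun, Thu, Tue, Wed} — 6 values for 6 variables — and Tue appears only in seat 6's list, so seat 6 = Tue.
The 5 still-open variables draw from only 5 values {Fri, Sat, Sun, Thu, Wed}, so each is used; only seat 4 can be Sun, hence seat 4 = Sun.
No further eliminations apply; seat 1 can still be any of Fri, Sat.

Fri, Sat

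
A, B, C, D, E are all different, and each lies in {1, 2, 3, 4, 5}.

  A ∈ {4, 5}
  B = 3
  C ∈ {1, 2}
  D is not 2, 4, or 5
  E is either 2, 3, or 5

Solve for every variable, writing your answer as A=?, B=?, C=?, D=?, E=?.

A=4, B=3, C=2, D=1, E=5

B must be 3 (only option left). Remove 3 from D, E.
D has just one choice, so D = 1. Eliminate 1 elsewhere: C.
C's domain is down to {2}, so C = 2. Strike 2 from E.
E must be 5 (only option left). Eliminate 5 elsewhere: A.
A must be 4 (only option left).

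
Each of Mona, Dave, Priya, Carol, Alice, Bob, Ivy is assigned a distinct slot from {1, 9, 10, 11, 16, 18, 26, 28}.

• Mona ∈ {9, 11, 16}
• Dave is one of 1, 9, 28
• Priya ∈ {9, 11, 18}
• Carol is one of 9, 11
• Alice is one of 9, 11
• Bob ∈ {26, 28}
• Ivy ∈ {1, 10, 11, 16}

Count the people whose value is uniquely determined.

2

The 2 variables Carol and Alice are confined to {9, 11}, which locks those values in; drop them from Mona, Dave, Priya, Ivy.
That leaves Mona = 16. Eliminate 16 elsewhere: Ivy.
That leaves Priya = 18.
Determined: Mona=16, Priya=18. The other people each still have more than one consistent value. That makes 2.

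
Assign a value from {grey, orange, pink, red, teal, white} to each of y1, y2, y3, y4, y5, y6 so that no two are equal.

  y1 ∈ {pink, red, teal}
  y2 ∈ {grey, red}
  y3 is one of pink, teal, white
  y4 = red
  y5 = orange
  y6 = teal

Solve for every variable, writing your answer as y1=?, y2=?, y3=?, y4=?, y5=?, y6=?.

y1=pink, y2=grey, y3=white, y4=red, y5=orange, y6=teal

y4 has just one choice, so y4 = red. Strike red from y1, y2.
y5 must be orange (only option left).
y6 must be teal (only option left). Remove teal from y1, y3.
That leaves y1 = pink. Remove pink from y3.
y2 has just one choice, so y2 = grey.
y3's domain is down to {white}, so y3 = white.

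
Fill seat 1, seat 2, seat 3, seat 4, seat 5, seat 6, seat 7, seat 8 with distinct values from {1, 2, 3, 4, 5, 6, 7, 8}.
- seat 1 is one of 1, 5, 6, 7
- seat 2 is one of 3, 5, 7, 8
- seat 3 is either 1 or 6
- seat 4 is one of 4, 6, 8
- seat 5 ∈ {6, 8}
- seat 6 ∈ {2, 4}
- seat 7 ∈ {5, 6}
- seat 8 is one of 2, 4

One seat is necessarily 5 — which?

seat 7

Among the 8 variables, 3 fits only seat 2 (and all 8 values in {1, 2, 3, 4, 5, 6, 7, 8} must be used), so seat 2 = 3.
The 7 still-open variables draw from only 7 values {1, 2, 4, 5, 6, 7, 8}, so each is used; only seat 1 can be 7, hence seat 1 = 7.
Among the 6 still-open variables, 1 fits only seat 3 (and all 6 values in {1, 2, 4, 5, 6, 8} must be used), so seat 3 = 1.
The 5 still-open variables draw from only 5 values {2, 4, 5, 6, 8}, so each is used; only seat 7 can be 5, hence seat 7 = 5.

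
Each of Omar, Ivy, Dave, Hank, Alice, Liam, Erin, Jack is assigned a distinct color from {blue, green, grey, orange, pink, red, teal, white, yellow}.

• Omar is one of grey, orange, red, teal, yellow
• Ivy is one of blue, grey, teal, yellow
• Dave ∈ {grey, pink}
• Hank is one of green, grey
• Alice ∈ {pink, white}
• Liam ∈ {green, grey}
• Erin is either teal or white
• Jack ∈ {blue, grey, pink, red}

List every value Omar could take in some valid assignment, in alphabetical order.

orange, red, yellow

Hank and Liam share exactly the 2 values {green, grey}; by pigeonhole those values go to them, so strike green, grey from Omar, Ivy, Dave, Jack.
Dave must be pink (only option left). Remove pink from Alice, Jack.
Alice has just one choice, so Alice = white. Remove white from Erin.
Erin must be teal (only option left). Eliminate teal elsewhere: Omar, Ivy.
No further eliminations apply; Omar can still be any of orange, red, yellow.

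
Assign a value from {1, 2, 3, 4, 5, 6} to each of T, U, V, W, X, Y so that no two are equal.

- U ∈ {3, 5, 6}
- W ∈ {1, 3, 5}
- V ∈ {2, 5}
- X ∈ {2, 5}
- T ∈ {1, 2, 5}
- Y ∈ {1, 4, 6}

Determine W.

3

The 6 variables together cover exactly {1, 2, 3, 4, 5, 6} — 6 values for 6 variables — and 4 appears only in Y's list, so Y = 4.
The 5 still-open variables together cover exactly {1, 2, 3, 5, 6} — 5 values for 5 variables — and 6 appears only in U's list, so U = 6.
The 4 still-open variables together cover exactly {1, 2, 3, 5} — 4 values for 4 variables — and 3 appears only in W's list, so W = 3.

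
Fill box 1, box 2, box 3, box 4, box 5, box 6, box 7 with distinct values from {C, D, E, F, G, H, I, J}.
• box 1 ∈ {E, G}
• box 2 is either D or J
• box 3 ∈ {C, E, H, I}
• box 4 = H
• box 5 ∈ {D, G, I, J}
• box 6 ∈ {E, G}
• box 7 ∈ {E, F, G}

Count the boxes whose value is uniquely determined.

box 4's domain is down to {H}, so box 4 = H. So box 3 can't be H.
box 1 and box 6 share exactly the 2 values {E, G}; by pigeonhole those values go to them, so strike E, G from box 3, box 5, box 7.
box 7 must be F (only option left).
Determined: box 4=H, box 7=F. The other boxes each still have more than one consistent value. That makes 2.

2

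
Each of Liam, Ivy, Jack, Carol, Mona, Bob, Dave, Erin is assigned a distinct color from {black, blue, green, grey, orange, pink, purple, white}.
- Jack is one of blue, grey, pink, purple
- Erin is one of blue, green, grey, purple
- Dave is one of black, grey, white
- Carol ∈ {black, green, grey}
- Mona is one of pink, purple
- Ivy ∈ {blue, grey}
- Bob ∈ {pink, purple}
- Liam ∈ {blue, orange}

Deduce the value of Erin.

green

The 8 variables together cover exactly {black, blue, green, grey, orange, pink, purple, white} — 8 values for 8 variables — and orange appears only in Liam's list, so Liam = orange.
Among the 7 still-open variables, white fits only Dave (and all 7 values in {black, blue, green, grey, pink, purple, white} must be used), so Dave = white.
The 6 still-open variables draw from only 6 values {black, blue, green, grey, pink, purple}, so each is used; only Carol can be black, hence Carol = black.
The 5 still-open variables draw from only 5 values {blue, green, grey, pink, purple}, so each is used; only Erin can be green, hence Erin = green.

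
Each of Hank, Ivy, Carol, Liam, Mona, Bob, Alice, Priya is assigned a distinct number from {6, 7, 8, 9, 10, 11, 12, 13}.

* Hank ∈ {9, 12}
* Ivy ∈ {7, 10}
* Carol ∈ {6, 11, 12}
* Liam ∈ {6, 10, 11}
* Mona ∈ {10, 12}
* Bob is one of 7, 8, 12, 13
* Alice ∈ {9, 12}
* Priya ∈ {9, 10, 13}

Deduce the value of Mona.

10

Among the 8 variables, 8 fits only Bob (and all 8 values in {6, 7, 8, 9, 10, 11, 12, 13} must be used), so Bob = 8.
The 7 still-open variables together cover exactly {6, 7, 9, 10, 11, 12, 13} — 7 values for 7 variables — and 7 appears only in Ivy's list, so Ivy = 7.
The 6 still-open variables together cover exactly {6, 9, 10, 11, 12, 13} — 6 values for 6 variables — and 13 appears only in Priya's list, so Priya = 13.
Hank and Alice share exactly the 2 values {9, 12}; by pigeonhole those values go to them, so strike 9, 12 from Carol, Mona.
So Mona = 10.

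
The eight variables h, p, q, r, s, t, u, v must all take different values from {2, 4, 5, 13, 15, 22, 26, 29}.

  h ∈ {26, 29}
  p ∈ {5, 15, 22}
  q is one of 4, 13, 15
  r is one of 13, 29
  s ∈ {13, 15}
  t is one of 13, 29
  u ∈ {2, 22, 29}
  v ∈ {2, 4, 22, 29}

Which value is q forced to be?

The 8 variables together cover exactly {2, 4, 5, 13, 15, 22, 26, 29} — 8 values for 8 variables — and 5 appears only in p's list, so p = 5.
The 7 still-open variables draw from only 7 values {2, 4, 13, 15, 22, 26, 29}, so each is used; only h can be 26, hence h = 26.
The 2 variables r and t are confined to {13, 29}, which locks those values in; drop them from q, s, u, v.
That leaves s = 15. Remove 15 from q.
So q = 4.

4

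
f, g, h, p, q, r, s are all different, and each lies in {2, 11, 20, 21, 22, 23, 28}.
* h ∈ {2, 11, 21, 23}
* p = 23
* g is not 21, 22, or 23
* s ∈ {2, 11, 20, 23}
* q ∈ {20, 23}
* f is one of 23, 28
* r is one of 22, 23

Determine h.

21

p has just one choice, so p = 23. So f, h, q, r, s can't be 23.
q must be 20 (only option left). Strike 20 from g, s.
r's domain is down to {22}, so r = 22.
f's domain is down to {28}, so f = 28. Remove 28 from g.
The 3 still-open variables together cover exactly {2, 11, 21} — 3 values for 3 variables — and 21 appears only in h's list, so h = 21.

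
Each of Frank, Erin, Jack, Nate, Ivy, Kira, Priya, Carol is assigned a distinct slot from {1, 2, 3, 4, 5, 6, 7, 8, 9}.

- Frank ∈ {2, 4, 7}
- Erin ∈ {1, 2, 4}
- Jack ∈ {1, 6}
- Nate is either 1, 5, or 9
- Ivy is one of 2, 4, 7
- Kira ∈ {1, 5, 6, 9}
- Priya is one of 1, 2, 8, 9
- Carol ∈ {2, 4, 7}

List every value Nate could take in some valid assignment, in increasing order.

5, 9

The 8 variables together cover exactly {1, 2, 4, 5, 6, 7, 8, 9} — 8 values for 8 variables — and 8 appears only in Priya's list, so Priya = 8.
Frank, Ivy, Carol between them cover only {2, 4, 7} — a naked triple. Remove those values from Erin.
That leaves Erin = 1. Remove 1 from Jack, Nate, Kira.
Jack must be 6 (only option left). Strike 6 from Kira.
No further eliminations apply; Nate can still be any of 5, 9.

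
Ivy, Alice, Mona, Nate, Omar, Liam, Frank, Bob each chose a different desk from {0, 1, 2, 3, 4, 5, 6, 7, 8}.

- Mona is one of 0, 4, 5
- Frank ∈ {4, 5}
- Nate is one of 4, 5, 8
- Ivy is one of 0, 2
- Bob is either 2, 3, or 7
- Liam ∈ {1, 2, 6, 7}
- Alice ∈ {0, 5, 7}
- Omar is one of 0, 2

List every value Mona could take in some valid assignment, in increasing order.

Ivy and Omar share exactly the 2 values {0, 2}; by pigeonhole those values go to them, so strike 0, 2 from Alice, Mona, Liam, Bob.
Mona and Frank between them cover only {4, 5} — a naked pair. Remove those values from Alice, Nate.
Alice's domain is down to {7}, so Alice = 7. Strike 7 from Liam, Bob.
Nate has just one choice, so Nate = 8.
That leaves Bob = 3.
No further eliminations apply; Mona can still be any of 4, 5.

4, 5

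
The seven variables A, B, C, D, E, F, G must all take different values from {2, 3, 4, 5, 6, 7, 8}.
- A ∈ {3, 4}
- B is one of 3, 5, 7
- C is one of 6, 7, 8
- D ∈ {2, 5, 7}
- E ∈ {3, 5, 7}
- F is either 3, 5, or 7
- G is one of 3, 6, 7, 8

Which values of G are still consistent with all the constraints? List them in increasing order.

6, 8

Among the 7 variables, 2 fits only D (and all 7 values in {2, 3, 4, 5, 6, 7, 8} must be used), so D = 2.
Among the 6 still-open variables, 4 fits only A (and all 6 values in {3, 4, 5, 6, 7, 8} must be used), so A = 4.
B, E, F between them cover only {3, 5, 7} — a naked triple. Remove those values from C, G.
No further eliminations apply; G can still be any of 6, 8.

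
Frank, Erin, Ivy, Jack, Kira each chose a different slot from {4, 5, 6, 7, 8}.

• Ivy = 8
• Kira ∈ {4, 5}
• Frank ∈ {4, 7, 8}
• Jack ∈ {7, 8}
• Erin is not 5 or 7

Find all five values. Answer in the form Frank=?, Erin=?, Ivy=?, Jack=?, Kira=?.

Ivy's domain is down to {8}, so Ivy = 8. Remove 8 from Frank, Erin, Jack.
That leaves Jack = 7. Remove 7 from Frank.
Frank's domain is down to {4}, so Frank = 4. Eliminate 4 elsewhere: Erin, Kira.
That leaves Erin = 6.
Kira must be 5 (only option left).

Frank=4, Erin=6, Ivy=8, Jack=7, Kira=5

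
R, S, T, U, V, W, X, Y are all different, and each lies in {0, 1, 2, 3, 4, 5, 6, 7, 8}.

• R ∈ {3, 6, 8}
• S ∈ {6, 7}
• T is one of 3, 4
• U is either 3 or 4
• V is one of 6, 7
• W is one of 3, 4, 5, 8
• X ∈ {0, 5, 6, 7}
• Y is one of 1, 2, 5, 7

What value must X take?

S and V share exactly the 2 values {6, 7}; by pigeonhole those values go to them, so strike 6, 7 from R, X, Y.
T and U between them cover only {3, 4} — a naked pair. Remove those values from R, W.
R has just one choice, so R = 8. Eliminate 8 elsewhere: W.
That leaves W = 5. So X, Y can't be 5.
So X = 0.

0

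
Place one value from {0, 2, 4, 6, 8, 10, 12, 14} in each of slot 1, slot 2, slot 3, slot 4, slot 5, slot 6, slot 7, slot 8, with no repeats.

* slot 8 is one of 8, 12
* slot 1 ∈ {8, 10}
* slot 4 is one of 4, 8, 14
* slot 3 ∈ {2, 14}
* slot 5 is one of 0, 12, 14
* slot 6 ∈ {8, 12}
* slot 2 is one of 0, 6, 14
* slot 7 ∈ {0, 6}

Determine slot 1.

10

The 8 variables draw from only 8 values {0, 2, 4, 6, 8, 10, 12, 14}, so each is used; only slot 3 can be 2, hence slot 3 = 2.
Among the 7 still-open variables, 4 fits only slot 4 (and all 7 values in {0, 4, 6, 8, 10, 12, 14} must be used), so slot 4 = 4.
The 6 still-open variables draw from only 6 values {0, 6, 8, 10, 12, 14}, so each is used; only slot 1 can be 10, hence slot 1 = 10.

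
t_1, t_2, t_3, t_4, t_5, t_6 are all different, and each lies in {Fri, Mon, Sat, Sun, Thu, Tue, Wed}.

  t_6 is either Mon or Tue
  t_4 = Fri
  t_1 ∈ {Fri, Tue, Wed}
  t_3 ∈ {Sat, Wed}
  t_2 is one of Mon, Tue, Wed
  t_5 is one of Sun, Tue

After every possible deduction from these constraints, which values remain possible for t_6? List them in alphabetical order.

Mon, Tue

t_4 must be Fri (only option left). Strike Fri from t_1.
The 5 still-open variables together cover exactly {Mon, Sat, Sun, Tue, Wed} — 5 values for 5 variables — and Sat appears only in t_3's list, so t_3 = Sat.
Among the 4 still-open variables, Sun fits only t_5 (and all 4 values in {Mon, Sun, Tue, Wed} must be used), so t_5 = Sun.
No further eliminations apply; t_6 can still be any of Mon, Tue.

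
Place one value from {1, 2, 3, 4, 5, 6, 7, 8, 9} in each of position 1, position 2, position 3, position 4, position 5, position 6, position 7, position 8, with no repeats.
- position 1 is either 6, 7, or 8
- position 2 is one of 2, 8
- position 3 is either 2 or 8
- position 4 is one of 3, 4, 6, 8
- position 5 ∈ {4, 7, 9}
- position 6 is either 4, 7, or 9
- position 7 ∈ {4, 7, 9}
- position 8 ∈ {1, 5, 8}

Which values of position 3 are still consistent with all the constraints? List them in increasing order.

position 2 and position 3 share exactly the 2 values {2, 8}; by pigeonhole those values go to them, so strike 2, 8 from position 1, position 4, position 8.
position 5, position 6, position 7 share exactly the 3 values {4, 7, 9}; by pigeonhole those values go to them, so strike 4, 7, 9 from position 1, position 4.
That leaves position 1 = 6. Strike 6 from position 4.
position 4 must be 3 (only option left).
No further eliminations apply; position 3 can still be any of 2, 8.

2, 8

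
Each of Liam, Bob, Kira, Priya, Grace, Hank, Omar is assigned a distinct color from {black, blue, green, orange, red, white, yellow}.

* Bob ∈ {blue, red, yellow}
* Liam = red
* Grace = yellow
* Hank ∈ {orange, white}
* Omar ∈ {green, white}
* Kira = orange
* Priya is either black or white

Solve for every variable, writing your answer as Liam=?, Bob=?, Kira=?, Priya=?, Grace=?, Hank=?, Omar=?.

Liam=red, Bob=blue, Kira=orange, Priya=black, Grace=yellow, Hank=white, Omar=green

Liam must be red (only option left). Remove red from Bob.
That leaves Kira = orange. Eliminate orange elsewhere: Hank.
Grace's domain is down to {yellow}, so Grace = yellow. Eliminate yellow elsewhere: Bob.
Hank has just one choice, so Hank = white. Remove white from Priya, Omar.
Omar has just one choice, so Omar = green.
Bob has just one choice, so Bob = blue.
Priya has just one choice, so Priya = black.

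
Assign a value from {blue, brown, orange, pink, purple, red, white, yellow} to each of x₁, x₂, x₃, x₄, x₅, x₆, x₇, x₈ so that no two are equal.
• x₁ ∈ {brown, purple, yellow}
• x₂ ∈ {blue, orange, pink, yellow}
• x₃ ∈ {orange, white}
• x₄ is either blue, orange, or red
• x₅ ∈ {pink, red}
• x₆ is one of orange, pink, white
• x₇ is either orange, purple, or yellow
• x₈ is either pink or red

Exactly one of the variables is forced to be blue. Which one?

x₄

Among the 8 variables, brown fits only x₁ (and all 8 values in {blue, brown, orange, pink, purple, red, white, yellow} must be used), so x₁ = brown.
Among the 7 still-open variables, purple fits only x₇ (and all 7 values in {blue, orange, pink, purple, red, white, yellow} must be used), so x₇ = purple.
The 6 still-open variables draw from only 6 values {blue, orange, pink, red, white, yellow}, so each is used; only x₂ can be yellow, hence x₂ = yellow.
The 5 still-open variables together cover exactly {blue, orange, pink, red, white} — 5 values for 5 variables — and blue appears only in x₄'s list, so x₄ = blue.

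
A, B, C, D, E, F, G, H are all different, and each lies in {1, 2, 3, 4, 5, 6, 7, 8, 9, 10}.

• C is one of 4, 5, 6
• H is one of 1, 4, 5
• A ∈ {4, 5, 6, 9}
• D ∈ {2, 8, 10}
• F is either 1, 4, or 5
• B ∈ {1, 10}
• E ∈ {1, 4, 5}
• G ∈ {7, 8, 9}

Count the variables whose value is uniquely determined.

E, F, H share exactly the 3 values {1, 4, 5}; by pigeonhole those values go to them, so strike 1, 4, 5 from A, B, C.
B's domain is down to {10}, so B = 10. Remove 10 from D.
C's domain is down to {6}, so C = 6. Eliminate 6 elsewhere: A.
A must be 9 (only option left). So G can't be 9.
Determined: A=9, B=10, C=6. The other variables each still have more than one consistent value. That makes 3.

3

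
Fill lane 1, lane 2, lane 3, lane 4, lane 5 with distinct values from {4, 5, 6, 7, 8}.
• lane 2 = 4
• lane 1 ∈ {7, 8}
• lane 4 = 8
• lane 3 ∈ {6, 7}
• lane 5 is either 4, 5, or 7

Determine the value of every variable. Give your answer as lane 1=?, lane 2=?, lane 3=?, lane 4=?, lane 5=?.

lane 1=7, lane 2=4, lane 3=6, lane 4=8, lane 5=5

lane 2 has just one choice, so lane 2 = 4. Strike 4 from lane 5.
lane 4 must be 8 (only option left). Remove 8 from lane 1.
lane 1 must be 7 (only option left). Eliminate 7 elsewhere: lane 3, lane 5.
lane 3 has just one choice, so lane 3 = 6.
lane 5's domain is down to {5}, so lane 5 = 5.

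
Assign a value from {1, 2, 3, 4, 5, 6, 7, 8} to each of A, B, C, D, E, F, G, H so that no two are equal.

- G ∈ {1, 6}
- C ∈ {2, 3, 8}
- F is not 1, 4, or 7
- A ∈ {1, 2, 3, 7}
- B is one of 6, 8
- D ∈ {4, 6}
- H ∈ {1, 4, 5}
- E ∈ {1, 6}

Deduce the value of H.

5

Among the 8 variables, 7 fits only A (and all 8 values in {1, 2, 3, 4, 5, 6, 7, 8} must be used), so A = 7.
The 2 variables E and G are confined to {1, 6}, which locks those values in; drop them from B, D, F, H.
B's domain is down to {8}, so B = 8. So C, F can't be 8.
D must be 4 (only option left). Eliminate 4 elsewhere: H.
So H = 5.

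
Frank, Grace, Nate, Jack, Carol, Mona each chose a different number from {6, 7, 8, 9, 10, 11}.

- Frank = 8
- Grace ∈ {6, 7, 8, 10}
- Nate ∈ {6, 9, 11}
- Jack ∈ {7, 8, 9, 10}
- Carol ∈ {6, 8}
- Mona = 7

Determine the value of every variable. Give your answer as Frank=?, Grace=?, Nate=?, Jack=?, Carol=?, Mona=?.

Frank must be 8 (only option left). Eliminate 8 elsewhere: Grace, Jack, Carol.
Carol has just one choice, so Carol = 6. Strike 6 from Grace, Nate.
Mona has just one choice, so Mona = 7. So Grace, Jack can't be 7.
That leaves Grace = 10. Eliminate 10 elsewhere: Jack.
Jack has just one choice, so Jack = 9. Remove 9 from Nate.
Nate must be 11 (only option left).

Frank=8, Grace=10, Nate=11, Jack=9, Carol=6, Mona=7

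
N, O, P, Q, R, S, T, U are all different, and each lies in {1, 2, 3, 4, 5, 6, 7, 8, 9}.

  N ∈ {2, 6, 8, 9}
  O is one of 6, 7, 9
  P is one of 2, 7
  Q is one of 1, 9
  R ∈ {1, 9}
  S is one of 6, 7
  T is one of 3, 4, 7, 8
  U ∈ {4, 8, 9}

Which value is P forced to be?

The 8 variables draw from only 8 values {1, 2, 3, 4, 6, 7, 8, 9}, so each is used; only T can be 3, hence T = 3.
The 7 still-open variables together cover exactly {1, 2, 4, 6, 7, 8, 9} — 7 values for 7 variables — and 4 appears only in U's list, so U = 4.
The 6 still-open variables together cover exactly {1, 2, 6, 7, 8, 9} — 6 values for 6 variables — and 8 appears only in N's list, so N = 8.
The 5 still-open variables draw from only 5 values {1, 2, 6, 7, 9}, so each is used; only P can be 2, hence P = 2.

2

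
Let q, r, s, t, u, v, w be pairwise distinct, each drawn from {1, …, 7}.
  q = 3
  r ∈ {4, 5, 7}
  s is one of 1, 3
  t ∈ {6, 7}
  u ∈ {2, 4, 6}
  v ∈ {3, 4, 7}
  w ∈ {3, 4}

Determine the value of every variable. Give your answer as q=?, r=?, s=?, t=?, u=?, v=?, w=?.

q must be 3 (only option left). Eliminate 3 elsewhere: s, v, w.
That leaves s = 1.
w's domain is down to {4}, so w = 4. So r, u, v can't be 4.
That leaves v = 7. Strike 7 from r, t.
r must be 5 (only option left).
t must be 6 (only option left). Strike 6 from u.
u's domain is down to {2}, so u = 2.

q=3, r=5, s=1, t=6, u=2, v=7, w=4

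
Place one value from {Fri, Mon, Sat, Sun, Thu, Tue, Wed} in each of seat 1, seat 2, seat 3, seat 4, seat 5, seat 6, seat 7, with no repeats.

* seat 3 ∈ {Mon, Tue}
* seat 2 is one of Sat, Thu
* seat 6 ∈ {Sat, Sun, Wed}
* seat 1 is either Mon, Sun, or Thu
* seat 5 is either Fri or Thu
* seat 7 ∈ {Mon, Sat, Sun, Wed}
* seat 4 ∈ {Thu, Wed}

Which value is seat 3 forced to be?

Tue

The 7 variables together cover exactly {Fri, Mon, Sat, Sun, Thu, Tue, Wed} — 7 values for 7 variables — and Fri appears only in seat 5's list, so seat 5 = Fri.
The 6 still-open variables together cover exactly {Mon, Sat, Sun, Thu, Tue, Wed} — 6 values for 6 variables — and Tue appears only in seat 3's list, so seat 3 = Tue.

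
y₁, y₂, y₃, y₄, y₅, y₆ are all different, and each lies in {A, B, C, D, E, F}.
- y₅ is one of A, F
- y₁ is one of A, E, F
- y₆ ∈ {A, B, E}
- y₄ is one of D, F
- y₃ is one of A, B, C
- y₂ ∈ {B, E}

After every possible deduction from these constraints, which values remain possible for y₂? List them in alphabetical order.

B, E

The 6 variables draw from only 6 values {A, B, C, D, E, F}, so each is used; only y₃ can be C, hence y₃ = C.
The 5 still-open variables draw from only 5 values {A, B, D, E, F}, so each is used; only y₄ can be D, hence y₄ = D.
No further eliminations apply; y₂ can still be any of B, E.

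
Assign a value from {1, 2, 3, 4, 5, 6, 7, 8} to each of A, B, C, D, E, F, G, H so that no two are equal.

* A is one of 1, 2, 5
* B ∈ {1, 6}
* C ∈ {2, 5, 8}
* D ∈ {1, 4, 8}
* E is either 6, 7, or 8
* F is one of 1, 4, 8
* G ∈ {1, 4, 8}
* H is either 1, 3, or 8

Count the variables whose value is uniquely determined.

The 8 variables draw from only 8 values {1, 2, 3, 4, 5, 6, 7, 8}, so each is used; only H can be 3, hence H = 3.
Among the 7 still-open variables, 7 fits only E (and all 7 values in {1, 2, 4, 5, 6, 7, 8} must be used), so E = 7.
The 6 still-open variables together cover exactly {1, 2, 4, 5, 6, 8} — 6 values for 6 variables — and 6 appears only in B's list, so B = 6.
D, F, G share exactly the 3 values {1, 4, 8}; by pigeonhole those values go to them, so strike 1, 4, 8 from A, C.
Determined: B=6, E=7, H=3. The other variables each still have more than one consistent value. That makes 3.

3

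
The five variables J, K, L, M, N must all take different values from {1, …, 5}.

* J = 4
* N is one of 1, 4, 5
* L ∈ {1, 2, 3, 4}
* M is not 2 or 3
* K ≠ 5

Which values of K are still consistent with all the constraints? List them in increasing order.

J's domain is down to {4}, so J = 4. So K, L, M, N can't be 4.
M and N between them cover only {1, 5} — a naked pair. Remove those values from K, L.
No further eliminations apply; K can still be any of 2, 3.

2, 3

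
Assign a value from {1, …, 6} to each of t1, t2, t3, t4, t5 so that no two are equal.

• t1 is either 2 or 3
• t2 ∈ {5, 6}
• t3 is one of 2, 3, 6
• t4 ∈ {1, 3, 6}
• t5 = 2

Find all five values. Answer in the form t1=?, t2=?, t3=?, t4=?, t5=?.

t5's domain is down to {2}, so t5 = 2. So t1, t3 can't be 2.
t1 must be 3 (only option left). Eliminate 3 elsewhere: t3, t4.
t3's domain is down to {6}, so t3 = 6. Eliminate 6 elsewhere: t2, t4.
t4 has just one choice, so t4 = 1.
t2 must be 5 (only option left).

t1=3, t2=5, t3=6, t4=1, t5=2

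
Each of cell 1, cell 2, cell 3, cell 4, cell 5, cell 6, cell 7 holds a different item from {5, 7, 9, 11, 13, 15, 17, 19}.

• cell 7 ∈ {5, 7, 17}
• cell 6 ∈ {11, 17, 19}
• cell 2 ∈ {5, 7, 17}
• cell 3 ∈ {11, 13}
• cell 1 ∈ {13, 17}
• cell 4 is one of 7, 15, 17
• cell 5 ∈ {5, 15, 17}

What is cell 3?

The 7 variables together cover exactly {5, 7, 11, 13, 15, 17, 19} — 7 values for 7 variables — and 19 appears only in cell 6's list, so cell 6 = 19.
The 6 still-open variables draw from only 6 values {5, 7, 11, 13, 15, 17}, so each is used; only cell 3 can be 11, hence cell 3 = 11.

11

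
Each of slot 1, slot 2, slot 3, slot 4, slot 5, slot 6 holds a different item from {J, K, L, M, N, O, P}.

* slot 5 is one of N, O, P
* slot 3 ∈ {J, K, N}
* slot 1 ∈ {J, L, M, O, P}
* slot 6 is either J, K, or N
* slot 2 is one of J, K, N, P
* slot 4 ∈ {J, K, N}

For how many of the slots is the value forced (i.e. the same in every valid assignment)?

2

slot 3, slot 4, slot 6 share exactly the 3 values {J, K, N}; by pigeonhole those values go to them, so strike J, K, N from slot 1, slot 2, slot 5.
slot 2 has just one choice, so slot 2 = P. Strike P from slot 1, slot 5.
slot 5's domain is down to {O}, so slot 5 = O. Strike O from slot 1.
Determined: slot 2=P, slot 5=O. The other slots each still have more than one consistent value. That makes 2.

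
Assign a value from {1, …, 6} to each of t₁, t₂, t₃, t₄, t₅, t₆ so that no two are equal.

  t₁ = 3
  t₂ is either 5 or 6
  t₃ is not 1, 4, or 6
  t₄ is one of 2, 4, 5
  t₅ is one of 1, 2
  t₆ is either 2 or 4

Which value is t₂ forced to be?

6

t₁'s domain is down to {3}, so t₁ = 3. Remove 3 from t₃.
The 5 still-open variables together cover exactly {1, 2, 4, 5, 6} — 5 values for 5 variables — and 1 appears only in t₅'s list, so t₅ = 1.
The 4 still-open variables together cover exactly {2, 4, 5, 6} — 4 values for 4 variables — and 6 appears only in t₂'s list, so t₂ = 6.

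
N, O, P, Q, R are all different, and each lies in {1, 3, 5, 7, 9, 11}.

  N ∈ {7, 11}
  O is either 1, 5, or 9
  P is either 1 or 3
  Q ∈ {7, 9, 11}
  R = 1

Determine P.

R's domain is down to {1}, so R = 1. So O, P can't be 1.
So P = 3.

3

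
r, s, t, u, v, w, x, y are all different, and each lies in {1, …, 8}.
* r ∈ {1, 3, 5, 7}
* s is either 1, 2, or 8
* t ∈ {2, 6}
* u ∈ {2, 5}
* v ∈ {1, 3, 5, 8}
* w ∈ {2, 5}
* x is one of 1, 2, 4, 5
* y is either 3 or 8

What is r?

The 8 variables together cover exactly {1, 2, 3, 4, 5, 6, 7, 8} — 8 values for 8 variables — and 4 appears only in x's list, so x = 4.
Among the 7 still-open variables, 6 fits only t (and all 7 values in {1, 2, 3, 5, 6, 7, 8} must be used), so t = 6.
Among the 6 still-open variables, 7 fits only r (and all 6 values in {1, 2, 3, 5, 7, 8} must be used), so r = 7.

7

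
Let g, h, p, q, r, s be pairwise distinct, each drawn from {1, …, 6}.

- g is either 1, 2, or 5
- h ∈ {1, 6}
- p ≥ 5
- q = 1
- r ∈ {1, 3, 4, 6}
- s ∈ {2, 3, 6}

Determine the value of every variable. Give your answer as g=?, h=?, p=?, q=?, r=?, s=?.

q's domain is down to {1}, so q = 1. Remove 1 from g, h, r.
h's domain is down to {6}, so h = 6. Strike 6 from p, r, s.
p has just one choice, so p = 5. Remove 5 from g.
That leaves g = 2. Eliminate 2 elsewhere: s.
s's domain is down to {3}, so s = 3. Eliminate 3 elsewhere: r.
r must be 4 (only option left).

g=2, h=6, p=5, q=1, r=4, s=3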